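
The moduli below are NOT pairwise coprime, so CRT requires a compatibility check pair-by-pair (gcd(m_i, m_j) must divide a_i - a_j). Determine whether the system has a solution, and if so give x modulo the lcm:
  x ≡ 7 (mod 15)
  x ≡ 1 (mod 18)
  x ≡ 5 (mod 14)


Moduli 15, 18, 14 are not pairwise coprime, so CRT works modulo lcm(m_i) when all pairwise compatibility conditions hold.
Pairwise compatibility: gcd(m_i, m_j) must divide a_i - a_j for every pair.
Merge one congruence at a time:
  Start: x ≡ 7 (mod 15).
  Combine with x ≡ 1 (mod 18): gcd(15, 18) = 3; 1 - 7 = -6, which IS divisible by 3, so compatible.
    Write x = 7 + 15·t and substitute into x ≡ 1 (mod 18): 15·t ≡ 1 − 7 = -6 (mod 18).
    Divide the congruence (and modulus) by g = 3: 5·t ≡ -2 (mod 6).
    Reduce coefficients mod 6: 5·t ≡ 4 (mod 6).
    The inverse of 5 mod 6 is 5 (since 5·5 = 25 = 4·6 + 1), so t ≡ 5·4 = 20 ≡ 2 (mod 6).
    Then x = 7 + 15·2 = 37, valid modulo lcm(15, 18) = 90: x ≡ 37 (mod 90).
  Combine with x ≡ 5 (mod 14): gcd(90, 14) = 2; 5 - 37 = -32, which IS divisible by 2, so compatible.
    Write x = 37 + 90·t and substitute into x ≡ 5 (mod 14): 90·t ≡ 5 − 37 = -32 (mod 14).
    Divide the congruence (and modulus) by g = 2: 45·t ≡ -16 (mod 7).
    Reduce coefficients mod 7: 3·t ≡ 5 (mod 7).
    The inverse of 3 mod 7 is 5 (since 3·5 = 15 = 2·7 + 1), so t ≡ 5·5 = 25 ≡ 4 (mod 7).
    Then x = 37 + 90·4 = 397, valid modulo lcm(90, 14) = 630: x ≡ 397 (mod 630).
Verify: 397 mod 15 = 7, 397 mod 18 = 1, 397 mod 14 = 5.

x ≡ 397 (mod 630).


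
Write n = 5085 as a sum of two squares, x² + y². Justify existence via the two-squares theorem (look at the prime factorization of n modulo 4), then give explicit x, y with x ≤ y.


Step 1: Factor n = 5085 = 3^2 · 5 · 113.
Step 2: Check the mod-4 condition on each prime factor: 3 ≡ 3 (mod 4), exponent 2 (must be even); 5 ≡ 1 (mod 4), exponent 1; 113 ≡ 1 (mod 4), exponent 1.
All primes ≡ 3 (mod 4) appear to even exponent (or don't appear), so by the two-squares theorem n IS expressible as a sum of two squares.
Step 3: Build a representation. Group n = k² · m with k = 3 and m = 5 · 113 = 565 (a product of primes ≡ 1 (mod 4)); a representation of m scales to one of n via (k·x)² + (k·y)² = k²(x² + y²). Each prime p ≡ 1 (mod 4) is itself a sum of two squares; find a² by testing p − a² for a perfect square:
  5: 5 − 1² = 4 = 2² ⇒ 5 = 1² + 2².
  113: 113 − 1² = 112, 113 − 2² = 109, 113 − 3² = 104, 113 − 4² = 97, 113 − 5² = 88, 113 − 6² = 77, 113 − 7² = 64 = 8² ⇒ 113 = 7² + 8².
  Combine using the Brahmagupta–Fibonacci identity (a² + b²)(c² + d²) = (ac − bd)² + (ad + bc)² = (ac + bd)² + (ad − bc)²:
  5 · 113 = 565: from (1² + 2²)(7² + 8²), take (1·7 − 2·8, 1·8 + 2·7) = (7 − 16, 8 + 14) = (-9, 22); dropping signs (only squares matter) gives (9, 22); check 9² + 22² = 81 + 484 = 565 ✓.
  Scale by k = 3: (3·9, 3·22) = (27, 66).
Step 4: Order so x ≤ y and verify: 27² + 66² = 729 + 4356 = 5085 = n. ✓

n = 5085 = 27² + 66² (one valid representation with x ≤ y).


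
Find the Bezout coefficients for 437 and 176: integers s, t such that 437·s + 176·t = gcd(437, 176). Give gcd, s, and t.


Euclidean algorithm on (437, 176) — divide until remainder is 0:
  437 = 2 · 176 + 85
  176 = 2 · 85 + 6
  85 = 14 · 6 + 1
  6 = 6 · 1 + 0
gcd(437, 176) = 1.
Track Bezout coefficients alongside the remainders: start with r₀ = 437 = a·1 + b·0 (s = 1, t = 0) and r₁ = 176 = a·0 + b·1 (s = 0, t = 1); each new remainder r_{k+1} = r_{k-1} − q_k·r_k inherits s_{k+1} = s_{k-1} − q_k·s_k, t_{k+1} = t_{k-1} − q_k·t_k, so r_k = a·s_k + b·t_k at every step:
  q = 2: r = 85, s = 1 − 2·0 = 1, t = 0 − 2·1 = -2  (check: 437·1 + 176·(-2) = 85)
  q = 2: r = 6, s = 0 − 2·1 = -2, t = 1 − 2·(-2) = 5  (check: 437·(-2) + 176·5 = 6)
  q = 14: r = 1, s = 1 − 14·(-2) = 29, t = -2 − 14·5 = -72  (check: 437·29 + 176·(-72) = 1)
The row with r = 1 (the gcd) gives the Bezout coefficients s = 29, t = -72.
Result: 437 · (29) + 176 · (-72) = 1.

gcd(437, 176) = 1; s = 29, t = -72 (check: 437·29 + 176·(-72) = 1).


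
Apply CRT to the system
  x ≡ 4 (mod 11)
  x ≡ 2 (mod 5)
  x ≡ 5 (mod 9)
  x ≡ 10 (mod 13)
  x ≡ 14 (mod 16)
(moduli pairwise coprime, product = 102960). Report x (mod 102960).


Product of moduli M = 11 · 5 · 9 · 13 · 16 = 102960.
Merge one congruence at a time:
  Start: x ≡ 4 (mod 11).
  Combine with x ≡ 2 (mod 5); new modulus lcm = 55.
    Write x = 4 + 11·t and substitute into x ≡ 2 (mod 5): 11·t ≡ 2 − 4 = -2 (mod 5).
    Reduce coefficients mod 5: 1·t ≡ 3 (mod 5).
    So t ≡ 3 (mod 5).
    Then x = 4 + 11·3 = 37, valid modulo lcm(11, 5) = 55: x ≡ 37 (mod 55).
  Combine with x ≡ 5 (mod 9); new modulus lcm = 495.
    Write x = 37 + 55·t and substitute into x ≡ 5 (mod 9): 55·t ≡ 5 − 37 = -32 (mod 9).
    Reduce coefficients mod 9: 1·t ≡ 4 (mod 9).
    So t ≡ 4 (mod 9).
    Then x = 37 + 55·4 = 257, valid modulo lcm(55, 9) = 495: x ≡ 257 (mod 495).
  Combine with x ≡ 10 (mod 13); new modulus lcm = 6435.
    Write x = 257 + 495·t and substitute into x ≡ 10 (mod 13): 495·t ≡ 10 − 257 = -247 (mod 13).
    Reduce coefficients mod 13: 1·t ≡ 0 (mod 13).
    So t ≡ 0 (mod 13).
    Then x = 257 + 495·0 = 257, valid modulo lcm(495, 13) = 6435: x ≡ 257 (mod 6435).
  Combine with x ≡ 14 (mod 16); new modulus lcm = 102960.
    Write x = 257 + 6435·t and substitute into x ≡ 14 (mod 16): 6435·t ≡ 14 − 257 = -243 (mod 16).
    Reduce coefficients mod 16: 3·t ≡ 13 (mod 16).
    The inverse of 3 mod 16 is 11 (since 3·11 = 33 = 2·16 + 1), so t ≡ 11·13 = 143 ≡ 15 (mod 16).
    Then x = 257 + 6435·15 = 96782, valid modulo lcm(6435, 16) = 102960: x ≡ 96782 (mod 102960).
Verify against each original: 96782 mod 11 = 4, 96782 mod 5 = 2, 96782 mod 9 = 5, 96782 mod 13 = 10, 96782 mod 16 = 14.

x ≡ 96782 (mod 102960).


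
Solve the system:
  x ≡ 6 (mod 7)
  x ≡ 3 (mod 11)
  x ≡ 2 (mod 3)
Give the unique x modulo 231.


Moduli 7, 11, 3 are pairwise coprime; by CRT there is a unique solution modulo M = 7 · 11 · 3 = 231.
Solve pairwise, accumulating the modulus:
  Start with x ≡ 6 (mod 7).
  Combine with x ≡ 3 (mod 11): since gcd(7, 11) = 1, we get a unique residue mod 77.
    Write x = 6 + 7·t and substitute into x ≡ 3 (mod 11): 7·t ≡ 3 − 6 = -3 (mod 11).
    Reduce coefficients mod 11: 7·t ≡ 8 (mod 11).
    The inverse of 7 mod 11 is 8 (since 7·8 = 56 = 5·11 + 1), so t ≡ 8·8 = 64 ≡ 9 (mod 11).
    Then x = 6 + 7·9 = 69, valid modulo lcm(7, 11) = 77: x ≡ 69 (mod 77).
  Combine with x ≡ 2 (mod 3): since gcd(77, 3) = 1, we get a unique residue mod 231.
    Write x = 69 + 77·t and substitute into x ≡ 2 (mod 3): 77·t ≡ 2 − 69 = -67 (mod 3).
    Reduce coefficients mod 3: 2·t ≡ 2 (mod 3).
    The inverse of 2 mod 3 is 2 (since 2·2 = 4 = 1·3 + 1), so t ≡ 2·2 = 4 ≡ 1 (mod 3).
    Then x = 69 + 77·1 = 146, valid modulo lcm(77, 3) = 231: x ≡ 146 (mod 231).
Verify: 146 mod 7 = 6 ✓, 146 mod 11 = 3 ✓, 146 mod 3 = 2 ✓.

x ≡ 146 (mod 231).


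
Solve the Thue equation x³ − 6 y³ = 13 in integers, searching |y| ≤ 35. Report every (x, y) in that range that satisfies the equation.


The equation is x³ - 6y³ = 13. For fixed y, x³ = 6·y³ + 13, so a solution requires the RHS to be a perfect cube.
Strategy: iterate y from -35 to 35, compute RHS = 6·y³ + 13, and check whether it is a (positive or negative) perfect cube.
Check small values of y:
  y = 0: RHS = 13 is not a perfect cube.
  y = 1: RHS = 19 is not a perfect cube.
  y = -1: RHS = 7 is not a perfect cube.
  y = 2: RHS = 61 is not a perfect cube.
  y = -2: RHS = -35 is not a perfect cube.
  y = 3: RHS = 175 is not a perfect cube.
  y = -3: RHS = -149 is not a perfect cube.
Continuing the search up to |y| = 35 finds no solutions either.
No (x, y) in the scanned range satisfies the equation.

No integer solutions with |y| ≤ 35.


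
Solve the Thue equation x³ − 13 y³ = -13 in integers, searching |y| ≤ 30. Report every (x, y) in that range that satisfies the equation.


The equation is x³ - 13y³ = -13. For fixed y, x³ = 13·y³ − 13, so a solution requires the RHS to be a perfect cube.
Strategy: iterate y from -30 to 30, compute RHS = 13·y³ − 13, and check whether it is a (positive or negative) perfect cube.
Check small values of y:
  y = 0: RHS = -13 is not a perfect cube.
  y = 1: RHS = 0 = (0)³ ⇒ x = 0 works.
  y = -1: RHS = -26 is not a perfect cube.
  y = 2: RHS = 91 is not a perfect cube.
  y = -2: RHS = -117 is not a perfect cube.
  y = 3: RHS = 338 is not a perfect cube.
  y = -3: RHS = -364 is not a perfect cube.
Continuing the search up to |y| = 30 finds no further solutions beyond those listed.
Collected solutions: (0, 1).

Solutions (with |y| ≤ 30): (0, 1).


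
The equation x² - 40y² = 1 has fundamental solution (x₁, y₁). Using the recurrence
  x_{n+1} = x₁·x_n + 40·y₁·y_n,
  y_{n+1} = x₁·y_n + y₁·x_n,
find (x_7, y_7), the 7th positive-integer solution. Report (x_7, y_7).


Step 1: Find the fundamental solution (x₁, y₁) of x² - 40y² = 1.
  Expand √40 as a continued fraction. a₀ = ⌊√40⌋ = 6; iterate m_{k+1} = d_k·a_k − m_k, d_{k+1} = (40 − m_{k+1}²)/d_k, a_{k+1} = ⌊(a₀ + m_{k+1})/d_{k+1}⌋ (starting m₀ = 0, d₀ = 1), with convergents p_k = a_k·p_{k-1} + p_{k-2}, q_k = a_k·q_{k-1} + q_{k-2} (p₋₁ = 1, q₋₁ = 0):
  k = 0: a₀ = 6; p₀/q₀ = 6/1; p₀² − 40·q₀² = 36 − 40 = -4.
  k = 1: m = 6, d = 4, a = ⌊(6 + 6)/4⌋ = 3; p/q = (3·6 + 1)/(3·1 + 0) = 19/3; p² − 40·q² = 361 − 360 = 1.
  The first convergent with p² − 40·q² = 1 gives the fundamental solution (x₁, y₁) = (19, 3).
Step 2: Apply the recurrence (x_{n+1}, y_{n+1}) = (x₁x_n + 40y₁y_n, x₁y_n + y₁x_n) repeatedly.
  From (x_1, y_1) = (19, 3): x_2 = 19·19 + 40·3·3 = 721; y_2 = 19·3 + 3·19 = 114.
  From (x_2, y_2) = (721, 114): x_3 = 19·721 + 40·3·114 = 27379; y_3 = 19·114 + 3·721 = 4329.
  From (x_3, y_3) = (27379, 4329): x_4 = 19·27379 + 40·3·4329 = 1039681; y_4 = 19·4329 + 3·27379 = 164388.
  From (x_4, y_4) = (1039681, 164388): x_5 = 19·1039681 + 40·3·164388 = 39480499; y_5 = 19·164388 + 3·1039681 = 6242415.
  From (x_5, y_5) = (39480499, 6242415): x_6 = 19·39480499 + 40·3·6242415 = 1499219281; y_6 = 19·6242415 + 3·39480499 = 237047382.
  From (x_6, y_6) = (1499219281, 237047382): x_7 = 19·1499219281 + 40·3·237047382 = 56930852179; y_7 = 19·237047382 + 3·1499219281 = 9001558101.
Step 3: Verify x_7² - 40·y_7² = 3241121929827149048041 - 3241121929827149048040 = 1 (should be 1). ✓

(x_1, y_1) = (19, 3); (x_7, y_7) = (56930852179, 9001558101).


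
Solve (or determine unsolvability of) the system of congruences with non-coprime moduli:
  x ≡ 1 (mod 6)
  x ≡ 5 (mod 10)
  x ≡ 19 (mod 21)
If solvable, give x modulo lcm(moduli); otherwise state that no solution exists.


Moduli 6, 10, 21 are not pairwise coprime, so CRT works modulo lcm(m_i) when all pairwise compatibility conditions hold.
Pairwise compatibility: gcd(m_i, m_j) must divide a_i - a_j for every pair.
Merge one congruence at a time:
  Start: x ≡ 1 (mod 6).
  Combine with x ≡ 5 (mod 10): gcd(6, 10) = 2; 5 - 1 = 4, which IS divisible by 2, so compatible.
    Write x = 1 + 6·t and substitute into x ≡ 5 (mod 10): 6·t ≡ 5 − 1 = 4 (mod 10).
    Divide the congruence (and modulus) by g = 2: 3·t ≡ 2 (mod 5).
    The inverse of 3 mod 5 is 2 (since 3·2 = 6 = 1·5 + 1), so t ≡ 2·2 = 4 ≡ 4 (mod 5).
    Then x = 1 + 6·4 = 25, valid modulo lcm(6, 10) = 30: x ≡ 25 (mod 30).
  Combine with x ≡ 19 (mod 21): gcd(30, 21) = 3; 19 - 25 = -6, which IS divisible by 3, so compatible.
    Write x = 25 + 30·t and substitute into x ≡ 19 (mod 21): 30·t ≡ 19 − 25 = -6 (mod 21).
    Divide the congruence (and modulus) by g = 3: 10·t ≡ -2 (mod 7).
    Reduce coefficients mod 7: 3·t ≡ 5 (mod 7).
    The inverse of 3 mod 7 is 5 (since 3·5 = 15 = 2·7 + 1), so t ≡ 5·5 = 25 ≡ 4 (mod 7).
    Then x = 25 + 30·4 = 145, valid modulo lcm(30, 21) = 210: x ≡ 145 (mod 210).
Verify: 145 mod 6 = 1, 145 mod 10 = 5, 145 mod 21 = 19.

x ≡ 145 (mod 210).


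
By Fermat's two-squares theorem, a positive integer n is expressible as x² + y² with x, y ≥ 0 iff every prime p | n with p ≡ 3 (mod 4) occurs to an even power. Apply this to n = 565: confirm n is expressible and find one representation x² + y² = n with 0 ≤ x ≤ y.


Step 1: Factor n = 565 = 5 · 113.
Step 2: Check the mod-4 condition on each prime factor: 5 ≡ 1 (mod 4), exponent 1; 113 ≡ 1 (mod 4), exponent 1.
All primes ≡ 3 (mod 4) appear to even exponent (or don't appear), so by the two-squares theorem n IS expressible as a sum of two squares.
Step 3: Build a representation. Here n = 5 · 113 is a product of primes ≡ 1 (mod 4). Each prime p ≡ 1 (mod 4) is itself a sum of two squares; find a² by testing p − a² for a perfect square:
  5: 5 − 1² = 4 = 2² ⇒ 5 = 1² + 2².
  113: 113 − 1² = 112, 113 − 2² = 109, 113 − 3² = 104, 113 − 4² = 97, 113 − 5² = 88, 113 − 6² = 77, 113 − 7² = 64 = 8² ⇒ 113 = 7² + 8².
  Combine using the Brahmagupta–Fibonacci identity (a² + b²)(c² + d²) = (ac − bd)² + (ad + bc)² = (ac + bd)² + (ad − bc)²:
  5 · 113 = 565: from (1² + 2²)(7² + 8²), take (1·7 − 2·8, 1·8 + 2·7) = (7 − 16, 8 + 14) = (-9, 22); dropping signs (only squares matter) gives (9, 22); check 9² + 22² = 81 + 484 = 565 ✓.
Step 4: Order so x ≤ y and verify: 9² + 22² = 81 + 484 = 565 = n. ✓

n = 565 = 9² + 22² (one valid representation with x ≤ y).


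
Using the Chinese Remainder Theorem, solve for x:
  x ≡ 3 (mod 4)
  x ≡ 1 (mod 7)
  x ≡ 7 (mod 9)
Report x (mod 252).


Moduli 4, 7, 9 are pairwise coprime; by CRT there is a unique solution modulo M = 4 · 7 · 9 = 252.
Solve pairwise, accumulating the modulus:
  Start with x ≡ 3 (mod 4).
  Combine with x ≡ 1 (mod 7): since gcd(4, 7) = 1, we get a unique residue mod 28.
    Write x = 3 + 4·t and substitute into x ≡ 1 (mod 7): 4·t ≡ 1 − 3 = -2 (mod 7).
    Reduce coefficients mod 7: 4·t ≡ 5 (mod 7).
    The inverse of 4 mod 7 is 2 (since 4·2 = 8 = 1·7 + 1), so t ≡ 2·5 = 10 ≡ 3 (mod 7).
    Then x = 3 + 4·3 = 15, valid modulo lcm(4, 7) = 28: x ≡ 15 (mod 28).
  Combine with x ≡ 7 (mod 9): since gcd(28, 9) = 1, we get a unique residue mod 252.
    Write x = 15 + 28·t and substitute into x ≡ 7 (mod 9): 28·t ≡ 7 − 15 = -8 (mod 9).
    Reduce coefficients mod 9: 1·t ≡ 1 (mod 9).
    So t ≡ 1 (mod 9).
    Then x = 15 + 28·1 = 43, valid modulo lcm(28, 9) = 252: x ≡ 43 (mod 252).
Verify: 43 mod 4 = 3 ✓, 43 mod 7 = 1 ✓, 43 mod 9 = 7 ✓.

x ≡ 43 (mod 252).


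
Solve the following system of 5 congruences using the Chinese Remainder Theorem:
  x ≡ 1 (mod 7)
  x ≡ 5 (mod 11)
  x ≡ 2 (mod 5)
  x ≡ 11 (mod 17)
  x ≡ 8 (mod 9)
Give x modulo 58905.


Product of moduli M = 7 · 11 · 5 · 17 · 9 = 58905.
Merge one congruence at a time:
  Start: x ≡ 1 (mod 7).
  Combine with x ≡ 5 (mod 11); new modulus lcm = 77.
    Write x = 1 + 7·t and substitute into x ≡ 5 (mod 11): 7·t ≡ 5 − 1 = 4 (mod 11).
    The inverse of 7 mod 11 is 8 (since 7·8 = 56 = 5·11 + 1), so t ≡ 8·4 = 32 ≡ 10 (mod 11).
    Then x = 1 + 7·10 = 71, valid modulo lcm(7, 11) = 77: x ≡ 71 (mod 77).
  Combine with x ≡ 2 (mod 5); new modulus lcm = 385.
    Write x = 71 + 77·t and substitute into x ≡ 2 (mod 5): 77·t ≡ 2 − 71 = -69 (mod 5).
    Reduce coefficients mod 5: 2·t ≡ 1 (mod 5).
    The inverse of 2 mod 5 is 3 (since 2·3 = 6 = 1·5 + 1), so t ≡ 3·1 = 3 ≡ 3 (mod 5).
    Then x = 71 + 77·3 = 302, valid modulo lcm(77, 5) = 385: x ≡ 302 (mod 385).
  Combine with x ≡ 11 (mod 17); new modulus lcm = 6545.
    Write x = 302 + 385·t and substitute into x ≡ 11 (mod 17): 385·t ≡ 11 − 302 = -291 (mod 17).
    Reduce coefficients mod 17: 11·t ≡ 15 (mod 17).
    The inverse of 11 mod 17 is 14 (since 11·14 = 154 = 9·17 + 1), so t ≡ 14·15 = 210 ≡ 6 (mod 17).
    Then x = 302 + 385·6 = 2612, valid modulo lcm(385, 17) = 6545: x ≡ 2612 (mod 6545).
  Combine with x ≡ 8 (mod 9); new modulus lcm = 58905.
    Write x = 2612 + 6545·t and substitute into x ≡ 8 (mod 9): 6545·t ≡ 8 − 2612 = -2604 (mod 9).
    Reduce coefficients mod 9: 2·t ≡ 6 (mod 9).
    The inverse of 2 mod 9 is 5 (since 2·5 = 10 = 1·9 + 1), so t ≡ 5·6 = 30 ≡ 3 (mod 9).
    Then x = 2612 + 6545·3 = 22247, valid modulo lcm(6545, 9) = 58905: x ≡ 22247 (mod 58905).
Verify against each original: 22247 mod 7 = 1, 22247 mod 11 = 5, 22247 mod 5 = 2, 22247 mod 17 = 11, 22247 mod 9 = 8.

x ≡ 22247 (mod 58905).


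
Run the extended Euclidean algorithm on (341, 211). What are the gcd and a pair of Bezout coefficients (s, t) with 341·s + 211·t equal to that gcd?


Euclidean algorithm on (341, 211) — divide until remainder is 0:
  341 = 1 · 211 + 130
  211 = 1 · 130 + 81
  130 = 1 · 81 + 49
  81 = 1 · 49 + 32
  49 = 1 · 32 + 17
  32 = 1 · 17 + 15
  17 = 1 · 15 + 2
  15 = 7 · 2 + 1
  2 = 2 · 1 + 0
gcd(341, 211) = 1.
Track Bezout coefficients alongside the remainders: start with r₀ = 341 = a·1 + b·0 (s = 1, t = 0) and r₁ = 211 = a·0 + b·1 (s = 0, t = 1); each new remainder r_{k+1} = r_{k-1} − q_k·r_k inherits s_{k+1} = s_{k-1} − q_k·s_k, t_{k+1} = t_{k-1} − q_k·t_k, so r_k = a·s_k + b·t_k at every step:
  q = 1: r = 130, s = 1 − 1·0 = 1, t = 0 − 1·1 = -1  (check: 341·1 + 211·(-1) = 130)
  q = 1: r = 81, s = 0 − 1·1 = -1, t = 1 − 1·(-1) = 2  (check: 341·(-1) + 211·2 = 81)
  q = 1: r = 49, s = 1 − 1·(-1) = 2, t = -1 − 1·2 = -3  (check: 341·2 + 211·(-3) = 49)
  q = 1: r = 32, s = -1 − 1·2 = -3, t = 2 − 1·(-3) = 5  (check: 341·(-3) + 211·5 = 32)
  q = 1: r = 17, s = 2 − 1·(-3) = 5, t = -3 − 1·5 = -8  (check: 341·5 + 211·(-8) = 17)
  q = 1: r = 15, s = -3 − 1·5 = -8, t = 5 − 1·(-8) = 13  (check: 341·(-8) + 211·13 = 15)
  q = 1: r = 2, s = 5 − 1·(-8) = 13, t = -8 − 1·13 = -21  (check: 341·13 + 211·(-21) = 2)
  q = 7: r = 1, s = -8 − 7·13 = -99, t = 13 − 7·(-21) = 160  (check: 341·(-99) + 211·160 = 1)
The row with r = 1 (the gcd) gives the Bezout coefficients s = -99, t = 160.
Result: 341 · (-99) + 211 · (160) = 1.

gcd(341, 211) = 1; s = -99, t = 160 (check: 341·(-99) + 211·160 = 1).


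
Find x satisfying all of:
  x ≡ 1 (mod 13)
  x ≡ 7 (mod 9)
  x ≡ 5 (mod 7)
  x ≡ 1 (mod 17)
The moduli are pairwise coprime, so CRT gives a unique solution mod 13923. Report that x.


Product of moduli M = 13 · 9 · 7 · 17 = 13923.
Merge one congruence at a time:
  Start: x ≡ 1 (mod 13).
  Combine with x ≡ 7 (mod 9); new modulus lcm = 117.
    Write x = 1 + 13·t and substitute into x ≡ 7 (mod 9): 13·t ≡ 7 − 1 = 6 (mod 9).
    Reduce coefficients mod 9: 4·t ≡ 6 (mod 9).
    The inverse of 4 mod 9 is 7 (since 4·7 = 28 = 3·9 + 1), so t ≡ 7·6 = 42 ≡ 6 (mod 9).
    Then x = 1 + 13·6 = 79, valid modulo lcm(13, 9) = 117: x ≡ 79 (mod 117).
  Combine with x ≡ 5 (mod 7); new modulus lcm = 819.
    Write x = 79 + 117·t and substitute into x ≡ 5 (mod 7): 117·t ≡ 5 − 79 = -74 (mod 7).
    Reduce coefficients mod 7: 5·t ≡ 3 (mod 7).
    The inverse of 5 mod 7 is 3 (since 5·3 = 15 = 2·7 + 1), so t ≡ 3·3 = 9 ≡ 2 (mod 7).
    Then x = 79 + 117·2 = 313, valid modulo lcm(117, 7) = 819: x ≡ 313 (mod 819).
  Combine with x ≡ 1 (mod 17); new modulus lcm = 13923.
    Write x = 313 + 819·t and substitute into x ≡ 1 (mod 17): 819·t ≡ 1 − 313 = -312 (mod 17).
    Reduce coefficients mod 17: 3·t ≡ 11 (mod 17).
    The inverse of 3 mod 17 is 6 (since 3·6 = 18 = 1·17 + 1), so t ≡ 6·11 = 66 ≡ 15 (mod 17).
    Then x = 313 + 819·15 = 12598, valid modulo lcm(819, 17) = 13923: x ≡ 12598 (mod 13923).
Verify against each original: 12598 mod 13 = 1, 12598 mod 9 = 7, 12598 mod 7 = 5, 12598 mod 17 = 1.

x ≡ 12598 (mod 13923).


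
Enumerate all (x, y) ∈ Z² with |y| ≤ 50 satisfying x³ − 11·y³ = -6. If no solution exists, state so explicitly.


The equation is x³ - 11y³ = -6. For fixed y, x³ = 11·y³ − 6, so a solution requires the RHS to be a perfect cube.
Strategy: iterate y from -50 to 50, compute RHS = 11·y³ − 6, and check whether it is a (positive or negative) perfect cube.
Check small values of y:
  y = 0: RHS = -6 is not a perfect cube.
  y = 1: RHS = 5 is not a perfect cube.
  y = -1: RHS = -17 is not a perfect cube.
  y = 2: RHS = 82 is not a perfect cube.
  y = -2: RHS = -94 is not a perfect cube.
  y = 3: RHS = 291 is not a perfect cube.
  y = -3: RHS = -303 is not a perfect cube.
Continuing the search up to |y| = 50 finds no solutions either.
No (x, y) in the scanned range satisfies the equation.

No integer solutions with |y| ≤ 50.


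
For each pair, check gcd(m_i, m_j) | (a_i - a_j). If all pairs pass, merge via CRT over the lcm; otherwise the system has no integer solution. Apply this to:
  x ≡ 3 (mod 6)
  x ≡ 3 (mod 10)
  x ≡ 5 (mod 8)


Moduli 6, 10, 8 are not pairwise coprime, so CRT works modulo lcm(m_i) when all pairwise compatibility conditions hold.
Pairwise compatibility: gcd(m_i, m_j) must divide a_i - a_j for every pair.
Merge one congruence at a time:
  Start: x ≡ 3 (mod 6).
  Combine with x ≡ 3 (mod 10): gcd(6, 10) = 2; 3 - 3 = 0, which IS divisible by 2, so compatible.
    Write x = 3 + 6·t and substitute into x ≡ 3 (mod 10): 6·t ≡ 3 − 3 = 0 (mod 10).
    Divide the congruence (and modulus) by g = 2: 3·t ≡ 0 (mod 5).
    The inverse of 3 mod 5 is 2 (since 3·2 = 6 = 1·5 + 1), so t ≡ 2·0 = 0 ≡ 0 (mod 5).
    Then x = 3 + 6·0 = 3, valid modulo lcm(6, 10) = 30: x ≡ 3 (mod 30).
  Combine with x ≡ 5 (mod 8): gcd(30, 8) = 2; 5 - 3 = 2, which IS divisible by 2, so compatible.
    Write x = 3 + 30·t and substitute into x ≡ 5 (mod 8): 30·t ≡ 5 − 3 = 2 (mod 8).
    Divide the congruence (and modulus) by g = 2: 15·t ≡ 1 (mod 4).
    Reduce coefficients mod 4: 3·t ≡ 1 (mod 4).
    The inverse of 3 mod 4 is 3 (since 3·3 = 9 = 2·4 + 1), so t ≡ 3·1 = 3 ≡ 3 (mod 4).
    Then x = 3 + 30·3 = 93, valid modulo lcm(30, 8) = 120: x ≡ 93 (mod 120).
Verify: 93 mod 6 = 3, 93 mod 10 = 3, 93 mod 8 = 5.

x ≡ 93 (mod 120).


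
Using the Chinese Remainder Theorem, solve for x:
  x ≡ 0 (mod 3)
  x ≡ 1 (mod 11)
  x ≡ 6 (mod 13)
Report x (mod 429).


Moduli 3, 11, 13 are pairwise coprime; by CRT there is a unique solution modulo M = 3 · 11 · 13 = 429.
Solve pairwise, accumulating the modulus:
  Start with x ≡ 0 (mod 3).
  Combine with x ≡ 1 (mod 11): since gcd(3, 11) = 1, we get a unique residue mod 33.
    Write x = 0 + 3·t and substitute into x ≡ 1 (mod 11): 3·t ≡ 1 − 0 = 1 (mod 11).
    The inverse of 3 mod 11 is 4 (since 3·4 = 12 = 1·11 + 1), so t ≡ 4·1 = 4 ≡ 4 (mod 11).
    Then x = 0 + 3·4 = 12, valid modulo lcm(3, 11) = 33: x ≡ 12 (mod 33).
  Combine with x ≡ 6 (mod 13): since gcd(33, 13) = 1, we get a unique residue mod 429.
    Write x = 12 + 33·t and substitute into x ≡ 6 (mod 13): 33·t ≡ 6 − 12 = -6 (mod 13).
    Reduce coefficients mod 13: 7·t ≡ 7 (mod 13).
    The inverse of 7 mod 13 is 2 (since 7·2 = 14 = 1·13 + 1), so t ≡ 2·7 = 14 ≡ 1 (mod 13).
    Then x = 12 + 33·1 = 45, valid modulo lcm(33, 13) = 429: x ≡ 45 (mod 429).
Verify: 45 mod 3 = 0 ✓, 45 mod 11 = 1 ✓, 45 mod 13 = 6 ✓.

x ≡ 45 (mod 429).


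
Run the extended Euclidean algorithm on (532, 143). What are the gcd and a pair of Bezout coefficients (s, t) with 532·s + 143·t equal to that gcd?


Euclidean algorithm on (532, 143) — divide until remainder is 0:
  532 = 3 · 143 + 103
  143 = 1 · 103 + 40
  103 = 2 · 40 + 23
  40 = 1 · 23 + 17
  23 = 1 · 17 + 6
  17 = 2 · 6 + 5
  6 = 1 · 5 + 1
  5 = 5 · 1 + 0
gcd(532, 143) = 1.
Track Bezout coefficients alongside the remainders: start with r₀ = 532 = a·1 + b·0 (s = 1, t = 0) and r₁ = 143 = a·0 + b·1 (s = 0, t = 1); each new remainder r_{k+1} = r_{k-1} − q_k·r_k inherits s_{k+1} = s_{k-1} − q_k·s_k, t_{k+1} = t_{k-1} − q_k·t_k, so r_k = a·s_k + b·t_k at every step:
  q = 3: r = 103, s = 1 − 3·0 = 1, t = 0 − 3·1 = -3  (check: 532·1 + 143·(-3) = 103)
  q = 1: r = 40, s = 0 − 1·1 = -1, t = 1 − 1·(-3) = 4  (check: 532·(-1) + 143·4 = 40)
  q = 2: r = 23, s = 1 − 2·(-1) = 3, t = -3 − 2·4 = -11  (check: 532·3 + 143·(-11) = 23)
  q = 1: r = 17, s = -1 − 1·3 = -4, t = 4 − 1·(-11) = 15  (check: 532·(-4) + 143·15 = 17)
  q = 1: r = 6, s = 3 − 1·(-4) = 7, t = -11 − 1·15 = -26  (check: 532·7 + 143·(-26) = 6)
  q = 2: r = 5, s = -4 − 2·7 = -18, t = 15 − 2·(-26) = 67  (check: 532·(-18) + 143·67 = 5)
  q = 1: r = 1, s = 7 − 1·(-18) = 25, t = -26 − 1·67 = -93  (check: 532·25 + 143·(-93) = 1)
The row with r = 1 (the gcd) gives the Bezout coefficients s = 25, t = -93.
Result: 532 · (25) + 143 · (-93) = 1.

gcd(532, 143) = 1; s = 25, t = -93 (check: 532·25 + 143·(-93) = 1).


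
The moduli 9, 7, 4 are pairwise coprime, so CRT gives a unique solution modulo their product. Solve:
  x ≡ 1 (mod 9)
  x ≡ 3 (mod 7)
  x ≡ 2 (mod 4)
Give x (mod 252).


Moduli 9, 7, 4 are pairwise coprime; by CRT there is a unique solution modulo M = 9 · 7 · 4 = 252.
Solve pairwise, accumulating the modulus:
  Start with x ≡ 1 (mod 9).
  Combine with x ≡ 3 (mod 7): since gcd(9, 7) = 1, we get a unique residue mod 63.
    Write x = 1 + 9·t and substitute into x ≡ 3 (mod 7): 9·t ≡ 3 − 1 = 2 (mod 7).
    Reduce coefficients mod 7: 2·t ≡ 2 (mod 7).
    The inverse of 2 mod 7 is 4 (since 2·4 = 8 = 1·7 + 1), so t ≡ 4·2 = 8 ≡ 1 (mod 7).
    Then x = 1 + 9·1 = 10, valid modulo lcm(9, 7) = 63: x ≡ 10 (mod 63).
  Combine with x ≡ 2 (mod 4): since gcd(63, 4) = 1, we get a unique residue mod 252.
    Write x = 10 + 63·t and substitute into x ≡ 2 (mod 4): 63·t ≡ 2 − 10 = -8 (mod 4).
    Reduce coefficients mod 4: 3·t ≡ 0 (mod 4).
    The inverse of 3 mod 4 is 3 (since 3·3 = 9 = 2·4 + 1), so t ≡ 3·0 = 0 ≡ 0 (mod 4).
    Then x = 10 + 63·0 = 10, valid modulo lcm(63, 4) = 252: x ≡ 10 (mod 252).
Verify: 10 mod 9 = 1 ✓, 10 mod 7 = 3 ✓, 10 mod 4 = 2 ✓.

x ≡ 10 (mod 252).


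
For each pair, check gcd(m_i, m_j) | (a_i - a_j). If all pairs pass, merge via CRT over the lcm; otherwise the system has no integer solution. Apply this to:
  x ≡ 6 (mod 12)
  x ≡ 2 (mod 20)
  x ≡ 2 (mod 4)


Moduli 12, 20, 4 are not pairwise coprime, so CRT works modulo lcm(m_i) when all pairwise compatibility conditions hold.
Pairwise compatibility: gcd(m_i, m_j) must divide a_i - a_j for every pair.
Merge one congruence at a time:
  Start: x ≡ 6 (mod 12).
  Combine with x ≡ 2 (mod 20): gcd(12, 20) = 4; 2 - 6 = -4, which IS divisible by 4, so compatible.
    Write x = 6 + 12·t and substitute into x ≡ 2 (mod 20): 12·t ≡ 2 − 6 = -4 (mod 20).
    Divide the congruence (and modulus) by g = 4: 3·t ≡ -1 (mod 5).
    Reduce coefficients mod 5: 3·t ≡ 4 (mod 5).
    The inverse of 3 mod 5 is 2 (since 3·2 = 6 = 1·5 + 1), so t ≡ 2·4 = 8 ≡ 3 (mod 5).
    Then x = 6 + 12·3 = 42, valid modulo lcm(12, 20) = 60: x ≡ 42 (mod 60).
  Combine with x ≡ 2 (mod 4): gcd(60, 4) = 4; 2 - 42 = -40, which IS divisible by 4, so compatible.
    Write x = 42 + 60·t and substitute into x ≡ 2 (mod 4): 60·t ≡ 2 − 42 = -40 (mod 4).
    Divide the congruence (and modulus) by g = 4: 15·t ≡ -10 (mod 1).
    Modulo 1 every t works; take t = 0.
    Then x = 42 + 60·0 = 42, valid modulo lcm(60, 4) = 60: x ≡ 42 (mod 60).
Verify: 42 mod 12 = 6, 42 mod 20 = 2, 42 mod 4 = 2.

x ≡ 42 (mod 60).


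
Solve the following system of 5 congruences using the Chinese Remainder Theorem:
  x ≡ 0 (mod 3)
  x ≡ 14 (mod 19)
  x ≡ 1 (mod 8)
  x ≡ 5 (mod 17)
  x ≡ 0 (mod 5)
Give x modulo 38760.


Product of moduli M = 3 · 19 · 8 · 17 · 5 = 38760.
Merge one congruence at a time:
  Start: x ≡ 0 (mod 3).
  Combine with x ≡ 14 (mod 19); new modulus lcm = 57.
    Write x = 0 + 3·t and substitute into x ≡ 14 (mod 19): 3·t ≡ 14 − 0 = 14 (mod 19).
    The inverse of 3 mod 19 is 13 (since 3·13 = 39 = 2·19 + 1), so t ≡ 13·14 = 182 ≡ 11 (mod 19).
    Then x = 0 + 3·11 = 33, valid modulo lcm(3, 19) = 57: x ≡ 33 (mod 57).
  Combine with x ≡ 1 (mod 8); new modulus lcm = 456.
    Write x = 33 + 57·t and substitute into x ≡ 1 (mod 8): 57·t ≡ 1 − 33 = -32 (mod 8).
    Reduce coefficients mod 8: 1·t ≡ 0 (mod 8).
    So t ≡ 0 (mod 8).
    Then x = 33 + 57·0 = 33, valid modulo lcm(57, 8) = 456: x ≡ 33 (mod 456).
  Combine with x ≡ 5 (mod 17); new modulus lcm = 7752.
    Write x = 33 + 456·t and substitute into x ≡ 5 (mod 17): 456·t ≡ 5 − 33 = -28 (mod 17).
    Reduce coefficients mod 17: 14·t ≡ 6 (mod 17).
    The inverse of 14 mod 17 is 11 (since 14·11 = 154 = 9·17 + 1), so t ≡ 11·6 = 66 ≡ 15 (mod 17).
    Then x = 33 + 456·15 = 6873, valid modulo lcm(456, 17) = 7752: x ≡ 6873 (mod 7752).
  Combine with x ≡ 0 (mod 5); new modulus lcm = 38760.
    Write x = 6873 + 7752·t and substitute into x ≡ 0 (mod 5): 7752·t ≡ 0 − 6873 = -6873 (mod 5).
    Reduce coefficients mod 5: 2·t ≡ 2 (mod 5).
    The inverse of 2 mod 5 is 3 (since 2·3 = 6 = 1·5 + 1), so t ≡ 3·2 = 6 ≡ 1 (mod 5).
    Then x = 6873 + 7752·1 = 14625, valid modulo lcm(7752, 5) = 38760: x ≡ 14625 (mod 38760).
Verify against each original: 14625 mod 3 = 0, 14625 mod 19 = 14, 14625 mod 8 = 1, 14625 mod 17 = 5, 14625 mod 5 = 0.

x ≡ 14625 (mod 38760).


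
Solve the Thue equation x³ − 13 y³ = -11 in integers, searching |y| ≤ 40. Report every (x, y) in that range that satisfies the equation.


The equation is x³ - 13y³ = -11. For fixed y, x³ = 13·y³ − 11, so a solution requires the RHS to be a perfect cube.
Strategy: iterate y from -40 to 40, compute RHS = 13·y³ − 11, and check whether it is a (positive or negative) perfect cube.
Check small values of y:
  y = 0: RHS = -11 is not a perfect cube.
  y = 1: RHS = 2 is not a perfect cube.
  y = -1: RHS = -24 is not a perfect cube.
  y = 2: RHS = 93 is not a perfect cube.
  y = -2: RHS = -115 is not a perfect cube.
  y = 3: RHS = 340 is not a perfect cube.
  y = -3: RHS = -362 is not a perfect cube.
Continuing the search up to |y| = 40 finds no solutions either.
No (x, y) in the scanned range satisfies the equation.

No integer solutions with |y| ≤ 40.


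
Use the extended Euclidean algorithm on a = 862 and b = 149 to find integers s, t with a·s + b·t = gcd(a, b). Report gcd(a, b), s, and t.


Euclidean algorithm on (862, 149) — divide until remainder is 0:
  862 = 5 · 149 + 117
  149 = 1 · 117 + 32
  117 = 3 · 32 + 21
  32 = 1 · 21 + 11
  21 = 1 · 11 + 10
  11 = 1 · 10 + 1
  10 = 10 · 1 + 0
gcd(862, 149) = 1.
Track Bezout coefficients alongside the remainders: start with r₀ = 862 = a·1 + b·0 (s = 1, t = 0) and r₁ = 149 = a·0 + b·1 (s = 0, t = 1); each new remainder r_{k+1} = r_{k-1} − q_k·r_k inherits s_{k+1} = s_{k-1} − q_k·s_k, t_{k+1} = t_{k-1} − q_k·t_k, so r_k = a·s_k + b·t_k at every step:
  q = 5: r = 117, s = 1 − 5·0 = 1, t = 0 − 5·1 = -5  (check: 862·1 + 149·(-5) = 117)
  q = 1: r = 32, s = 0 − 1·1 = -1, t = 1 − 1·(-5) = 6  (check: 862·(-1) + 149·6 = 32)
  q = 3: r = 21, s = 1 − 3·(-1) = 4, t = -5 − 3·6 = -23  (check: 862·4 + 149·(-23) = 21)
  q = 1: r = 11, s = -1 − 1·4 = -5, t = 6 − 1·(-23) = 29  (check: 862·(-5) + 149·29 = 11)
  q = 1: r = 10, s = 4 − 1·(-5) = 9, t = -23 − 1·29 = -52  (check: 862·9 + 149·(-52) = 10)
  q = 1: r = 1, s = -5 − 1·9 = -14, t = 29 − 1·(-52) = 81  (check: 862·(-14) + 149·81 = 1)
The row with r = 1 (the gcd) gives the Bezout coefficients s = -14, t = 81.
Result: 862 · (-14) + 149 · (81) = 1.

gcd(862, 149) = 1; s = -14, t = 81 (check: 862·(-14) + 149·81 = 1).


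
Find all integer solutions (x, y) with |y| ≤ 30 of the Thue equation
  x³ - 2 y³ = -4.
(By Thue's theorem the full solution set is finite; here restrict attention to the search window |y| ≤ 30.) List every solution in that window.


The equation is x³ - 2y³ = -4. For fixed y, x³ = 2·y³ − 4, so a solution requires the RHS to be a perfect cube.
Strategy: iterate y from -30 to 30, compute RHS = 2·y³ − 4, and check whether it is a (positive or negative) perfect cube.
Check small values of y:
  y = 0: RHS = -4 is not a perfect cube.
  y = 1: RHS = -2 is not a perfect cube.
  y = -1: RHS = -6 is not a perfect cube.
  y = 2: RHS = 12 is not a perfect cube.
  y = -2: RHS = -20 is not a perfect cube.
  y = 3: RHS = 50 is not a perfect cube.
  y = -3: RHS = -58 is not a perfect cube.
Continuing the search up to |y| = 30 finds no solutions either.
No (x, y) in the scanned range satisfies the equation.

No integer solutions with |y| ≤ 30.


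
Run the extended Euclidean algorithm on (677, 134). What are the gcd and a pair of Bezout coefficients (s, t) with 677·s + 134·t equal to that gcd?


Euclidean algorithm on (677, 134) — divide until remainder is 0:
  677 = 5 · 134 + 7
  134 = 19 · 7 + 1
  7 = 7 · 1 + 0
gcd(677, 134) = 1.
Track Bezout coefficients alongside the remainders: start with r₀ = 677 = a·1 + b·0 (s = 1, t = 0) and r₁ = 134 = a·0 + b·1 (s = 0, t = 1); each new remainder r_{k+1} = r_{k-1} − q_k·r_k inherits s_{k+1} = s_{k-1} − q_k·s_k, t_{k+1} = t_{k-1} − q_k·t_k, so r_k = a·s_k + b·t_k at every step:
  q = 5: r = 7, s = 1 − 5·0 = 1, t = 0 − 5·1 = -5  (check: 677·1 + 134·(-5) = 7)
  q = 19: r = 1, s = 0 − 19·1 = -19, t = 1 − 19·(-5) = 96  (check: 677·(-19) + 134·96 = 1)
The row with r = 1 (the gcd) gives the Bezout coefficients s = -19, t = 96.
Result: 677 · (-19) + 134 · (96) = 1.

gcd(677, 134) = 1; s = -19, t = 96 (check: 677·(-19) + 134·96 = 1).


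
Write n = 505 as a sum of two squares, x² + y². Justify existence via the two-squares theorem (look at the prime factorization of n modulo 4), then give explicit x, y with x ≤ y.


Step 1: Factor n = 505 = 5 · 101.
Step 2: Check the mod-4 condition on each prime factor: 5 ≡ 1 (mod 4), exponent 1; 101 ≡ 1 (mod 4), exponent 1.
All primes ≡ 3 (mod 4) appear to even exponent (or don't appear), so by the two-squares theorem n IS expressible as a sum of two squares.
Step 3: Build a representation. Here n = 5 · 101 is a product of primes ≡ 1 (mod 4). Each prime p ≡ 1 (mod 4) is itself a sum of two squares; find a² by testing p − a² for a perfect square:
  5: 5 − 1² = 4 = 2² ⇒ 5 = 1² + 2².
  101: 101 − 1² = 100 = 10² ⇒ 101 = 1² + 10².
  Combine using the Brahmagupta–Fibonacci identity (a² + b²)(c² + d²) = (ac − bd)² + (ad + bc)² = (ac + bd)² + (ad − bc)²:
  5 · 101 = 505: from (1² + 2²)(1² + 10²), take (1·1 − 2·10, 1·10 + 2·1) = (1 − 20, 10 + 2) = (-19, 12); dropping signs (only squares matter) gives (19, 12); check 19² + 12² = 361 + 144 = 505 ✓.
Step 4: Order so x ≤ y and verify: 12² + 19² = 144 + 361 = 505 = n. ✓

n = 505 = 12² + 19² (one valid representation with x ≤ y).


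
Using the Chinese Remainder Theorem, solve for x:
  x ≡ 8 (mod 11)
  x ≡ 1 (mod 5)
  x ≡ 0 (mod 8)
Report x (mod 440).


Moduli 11, 5, 8 are pairwise coprime; by CRT there is a unique solution modulo M = 11 · 5 · 8 = 440.
Solve pairwise, accumulating the modulus:
  Start with x ≡ 8 (mod 11).
  Combine with x ≡ 1 (mod 5): since gcd(11, 5) = 1, we get a unique residue mod 55.
    Write x = 8 + 11·t and substitute into x ≡ 1 (mod 5): 11·t ≡ 1 − 8 = -7 (mod 5).
    Reduce coefficients mod 5: 1·t ≡ 3 (mod 5).
    So t ≡ 3 (mod 5).
    Then x = 8 + 11·3 = 41, valid modulo lcm(11, 5) = 55: x ≡ 41 (mod 55).
  Combine with x ≡ 0 (mod 8): since gcd(55, 8) = 1, we get a unique residue mod 440.
    Write x = 41 + 55·t and substitute into x ≡ 0 (mod 8): 55·t ≡ 0 − 41 = -41 (mod 8).
    Reduce coefficients mod 8: 7·t ≡ 7 (mod 8).
    The inverse of 7 mod 8 is 7 (since 7·7 = 49 = 6·8 + 1), so t ≡ 7·7 = 49 ≡ 1 (mod 8).
    Then x = 41 + 55·1 = 96, valid modulo lcm(55, 8) = 440: x ≡ 96 (mod 440).
Verify: 96 mod 11 = 8 ✓, 96 mod 5 = 1 ✓, 96 mod 8 = 0 ✓.

x ≡ 96 (mod 440).


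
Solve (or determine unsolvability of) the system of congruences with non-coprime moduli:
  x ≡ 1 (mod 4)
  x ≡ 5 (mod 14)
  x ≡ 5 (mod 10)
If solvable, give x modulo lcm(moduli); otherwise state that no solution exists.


Moduli 4, 14, 10 are not pairwise coprime, so CRT works modulo lcm(m_i) when all pairwise compatibility conditions hold.
Pairwise compatibility: gcd(m_i, m_j) must divide a_i - a_j for every pair.
Merge one congruence at a time:
  Start: x ≡ 1 (mod 4).
  Combine with x ≡ 5 (mod 14): gcd(4, 14) = 2; 5 - 1 = 4, which IS divisible by 2, so compatible.
    Write x = 1 + 4·t and substitute into x ≡ 5 (mod 14): 4·t ≡ 5 − 1 = 4 (mod 14).
    Divide the congruence (and modulus) by g = 2: 2·t ≡ 2 (mod 7).
    The inverse of 2 mod 7 is 4 (since 2·4 = 8 = 1·7 + 1), so t ≡ 4·2 = 8 ≡ 1 (mod 7).
    Then x = 1 + 4·1 = 5, valid modulo lcm(4, 14) = 28: x ≡ 5 (mod 28).
  Combine with x ≡ 5 (mod 10): gcd(28, 10) = 2; 5 - 5 = 0, which IS divisible by 2, so compatible.
    Write x = 5 + 28·t and substitute into x ≡ 5 (mod 10): 28·t ≡ 5 − 5 = 0 (mod 10).
    Divide the congruence (and modulus) by g = 2: 14·t ≡ 0 (mod 5).
    Reduce coefficients mod 5: 4·t ≡ 0 (mod 5).
    The inverse of 4 mod 5 is 4 (since 4·4 = 16 = 3·5 + 1), so t ≡ 4·0 = 0 ≡ 0 (mod 5).
    Then x = 5 + 28·0 = 5, valid modulo lcm(28, 10) = 140: x ≡ 5 (mod 140).
Verify: 5 mod 4 = 1, 5 mod 14 = 5, 5 mod 10 = 5.

x ≡ 5 (mod 140).


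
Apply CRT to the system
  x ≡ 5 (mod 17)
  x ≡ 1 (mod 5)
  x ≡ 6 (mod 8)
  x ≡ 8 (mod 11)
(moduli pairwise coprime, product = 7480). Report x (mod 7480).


Product of moduli M = 17 · 5 · 8 · 11 = 7480.
Merge one congruence at a time:
  Start: x ≡ 5 (mod 17).
  Combine with x ≡ 1 (mod 5); new modulus lcm = 85.
    Write x = 5 + 17·t and substitute into x ≡ 1 (mod 5): 17·t ≡ 1 − 5 = -4 (mod 5).
    Reduce coefficients mod 5: 2·t ≡ 1 (mod 5).
    The inverse of 2 mod 5 is 3 (since 2·3 = 6 = 1·5 + 1), so t ≡ 3·1 = 3 ≡ 3 (mod 5).
    Then x = 5 + 17·3 = 56, valid modulo lcm(17, 5) = 85: x ≡ 56 (mod 85).
  Combine with x ≡ 6 (mod 8); new modulus lcm = 680.
    Write x = 56 + 85·t and substitute into x ≡ 6 (mod 8): 85·t ≡ 6 − 56 = -50 (mod 8).
    Reduce coefficients mod 8: 5·t ≡ 6 (mod 8).
    The inverse of 5 mod 8 is 5 (since 5·5 = 25 = 3·8 + 1), so t ≡ 5·6 = 30 ≡ 6 (mod 8).
    Then x = 56 + 85·6 = 566, valid modulo lcm(85, 8) = 680: x ≡ 566 (mod 680).
  Combine with x ≡ 8 (mod 11); new modulus lcm = 7480.
    Write x = 566 + 680·t and substitute into x ≡ 8 (mod 11): 680·t ≡ 8 − 566 = -558 (mod 11).
    Reduce coefficients mod 11: 9·t ≡ 3 (mod 11).
    The inverse of 9 mod 11 is 5 (since 9·5 = 45 = 4·11 + 1), so t ≡ 5·3 = 15 ≡ 4 (mod 11).
    Then x = 566 + 680·4 = 3286, valid modulo lcm(680, 11) = 7480: x ≡ 3286 (mod 7480).
Verify against each original: 3286 mod 17 = 5, 3286 mod 5 = 1, 3286 mod 8 = 6, 3286 mod 11 = 8.

x ≡ 3286 (mod 7480).


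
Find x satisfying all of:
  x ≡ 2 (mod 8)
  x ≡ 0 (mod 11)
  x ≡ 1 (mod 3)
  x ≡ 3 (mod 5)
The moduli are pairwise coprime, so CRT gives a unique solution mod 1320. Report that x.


Product of moduli M = 8 · 11 · 3 · 5 = 1320.
Merge one congruence at a time:
  Start: x ≡ 2 (mod 8).
  Combine with x ≡ 0 (mod 11); new modulus lcm = 88.
    Write x = 2 + 8·t and substitute into x ≡ 0 (mod 11): 8·t ≡ 0 − 2 = -2 (mod 11).
    Reduce coefficients mod 11: 8·t ≡ 9 (mod 11).
    The inverse of 8 mod 11 is 7 (since 8·7 = 56 = 5·11 + 1), so t ≡ 7·9 = 63 ≡ 8 (mod 11).
    Then x = 2 + 8·8 = 66, valid modulo lcm(8, 11) = 88: x ≡ 66 (mod 88).
  Combine with x ≡ 1 (mod 3); new modulus lcm = 264.
    Write x = 66 + 88·t and substitute into x ≡ 1 (mod 3): 88·t ≡ 1 − 66 = -65 (mod 3).
    Reduce coefficients mod 3: 1·t ≡ 1 (mod 3).
    So t ≡ 1 (mod 3).
    Then x = 66 + 88·1 = 154, valid modulo lcm(88, 3) = 264: x ≡ 154 (mod 264).
  Combine with x ≡ 3 (mod 5); new modulus lcm = 1320.
    Write x = 154 + 264·t and substitute into x ≡ 3 (mod 5): 264·t ≡ 3 − 154 = -151 (mod 5).
    Reduce coefficients mod 5: 4·t ≡ 4 (mod 5).
    The inverse of 4 mod 5 is 4 (since 4·4 = 16 = 3·5 + 1), so t ≡ 4·4 = 16 ≡ 1 (mod 5).
    Then x = 154 + 264·1 = 418, valid modulo lcm(264, 5) = 1320: x ≡ 418 (mod 1320).
Verify against each original: 418 mod 8 = 2, 418 mod 11 = 0, 418 mod 3 = 1, 418 mod 5 = 3.

x ≡ 418 (mod 1320).
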